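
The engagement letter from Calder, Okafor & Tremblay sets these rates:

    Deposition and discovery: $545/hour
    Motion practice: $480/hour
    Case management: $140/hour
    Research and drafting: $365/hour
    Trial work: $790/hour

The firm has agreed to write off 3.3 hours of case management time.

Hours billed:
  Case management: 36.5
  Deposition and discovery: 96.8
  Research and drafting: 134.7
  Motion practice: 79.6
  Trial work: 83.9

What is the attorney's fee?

Deposition and discovery: 96.8 × $545 = $52,756.00
Motion practice: 79.6 × $480 = $38,208.00
Case management: 36.5 × $140 = $5,110.00
Research and drafting: 134.7 × $365 = $49,165.50
Trial work: 83.9 × $790 = $66,281.00
Subtotal: $211,520.50
Write-off: 3.3 × $140 = $462.00
Total: $211,520.50 − $462.00 = $211,058.50

$211,058.50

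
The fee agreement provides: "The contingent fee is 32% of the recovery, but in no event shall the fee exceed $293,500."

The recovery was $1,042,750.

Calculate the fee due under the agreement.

$293,500.00

32% of $1,042,750 = $333,680.00
That exceeds the $293,500 cap, so the fee is capped at $293,500.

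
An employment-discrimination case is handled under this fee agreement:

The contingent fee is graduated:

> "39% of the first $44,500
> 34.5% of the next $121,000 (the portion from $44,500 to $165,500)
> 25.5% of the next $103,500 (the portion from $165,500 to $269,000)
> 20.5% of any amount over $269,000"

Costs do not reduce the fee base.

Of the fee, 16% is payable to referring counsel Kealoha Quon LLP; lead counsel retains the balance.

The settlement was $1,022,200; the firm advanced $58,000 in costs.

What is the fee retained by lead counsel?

Fee base is the gross recovery, $1,022,200; costs are reimbursed separately.
First $44,500 at 39% = $17,355.00
Next $121,000 at 34.5% = $41,745.00
Next $103,500 at 25.5% = $26,392.50
Remaining $753,200 at 20.5% = $154,406.00
Fee: $17,355.00 + $41,745.00 + $26,392.50 + $154,406.00 = $239,898.50
Referral share: 16% of $239,898.50 = $38,383.76; lead counsel retains $239,898.50 − $38,383.76 = $201,514.74.

$201,514.74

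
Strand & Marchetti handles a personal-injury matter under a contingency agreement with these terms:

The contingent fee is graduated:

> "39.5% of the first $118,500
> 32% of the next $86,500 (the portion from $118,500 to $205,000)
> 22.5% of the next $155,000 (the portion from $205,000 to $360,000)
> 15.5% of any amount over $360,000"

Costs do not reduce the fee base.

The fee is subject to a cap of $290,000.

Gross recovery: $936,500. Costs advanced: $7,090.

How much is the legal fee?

Fee base is the gross recovery, $936,500; costs are reimbursed separately.
First $118,500 at 39.5% = $46,807.50
Next $86,500 at 32% = $27,680.00
Next $155,000 at 22.5% = $34,875.00
Remaining $576,500 at 15.5% = $89,357.50
Fee: $46,807.50 + $27,680.00 + $34,875.00 + $89,357.50 = $198,720.00
$198,720.00 is under the $290,000 cap.

$198,720.00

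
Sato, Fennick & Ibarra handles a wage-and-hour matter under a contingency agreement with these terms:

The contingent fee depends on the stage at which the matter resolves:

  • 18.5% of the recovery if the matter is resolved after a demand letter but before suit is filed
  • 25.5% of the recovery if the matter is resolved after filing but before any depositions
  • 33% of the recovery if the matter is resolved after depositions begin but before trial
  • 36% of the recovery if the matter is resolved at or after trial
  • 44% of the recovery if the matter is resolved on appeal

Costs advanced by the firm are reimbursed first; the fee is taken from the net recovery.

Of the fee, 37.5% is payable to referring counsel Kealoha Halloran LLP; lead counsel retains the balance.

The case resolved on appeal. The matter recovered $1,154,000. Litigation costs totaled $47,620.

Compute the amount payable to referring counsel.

$182,552.70

Fee base (net of costs): $1,154,000 − $47,620 = $1,106,380
The matter resolved on appeal, so the 44% rate applies.
$1,106,380 × 44% = $486,807.20
Referral share: 37.5% of $486,807.20 = $182,552.70; lead counsel retains $486,807.20 − $182,552.70 = $304,254.50.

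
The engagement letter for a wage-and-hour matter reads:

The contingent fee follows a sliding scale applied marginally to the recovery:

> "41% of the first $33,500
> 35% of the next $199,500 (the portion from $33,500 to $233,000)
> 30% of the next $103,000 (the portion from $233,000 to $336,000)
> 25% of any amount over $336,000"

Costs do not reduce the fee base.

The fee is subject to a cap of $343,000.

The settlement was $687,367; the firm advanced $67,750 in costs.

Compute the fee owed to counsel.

$202,301.75

Fee base is the gross recovery, $687,367; costs are reimbursed separately.
First $33,500 at 41% = $13,735.00
Next $199,500 at 35% = $69,825.00
Next $103,000 at 30% = $30,900.00
Remaining $351,367 at 25% = $87,841.75
Fee: $13,735.00 + $69,825.00 + $30,900.00 + $87,841.75 = $202,301.75
$202,301.75 is under the $343,000 cap.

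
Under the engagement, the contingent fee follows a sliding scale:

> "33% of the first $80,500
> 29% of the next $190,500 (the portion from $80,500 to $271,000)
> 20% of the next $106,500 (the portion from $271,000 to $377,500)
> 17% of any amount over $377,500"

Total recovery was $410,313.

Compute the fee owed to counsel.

$108,688.21

First $80,500 at 33% = $26,565.00
Next $190,500 at 29% = $55,245.00
Next $106,500 at 20% = $21,300.00
Remaining $32,813 at 17% = $5,578.21
Fee: $26,565.00 + $55,245.00 + $21,300.00 + $5,578.21 = $108,688.21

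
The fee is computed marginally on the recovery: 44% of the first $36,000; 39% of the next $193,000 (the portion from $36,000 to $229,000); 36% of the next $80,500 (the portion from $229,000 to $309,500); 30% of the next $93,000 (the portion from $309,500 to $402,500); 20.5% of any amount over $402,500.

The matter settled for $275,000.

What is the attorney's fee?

First $36,000 at 44% = $15,840.00
Next $193,000 at 39% = $75,270.00
Remaining $46,000 at 36% = $16,560.00
Fee: $15,840.00 + $75,270.00 + $16,560.00 = $107,670.00

$107,670.00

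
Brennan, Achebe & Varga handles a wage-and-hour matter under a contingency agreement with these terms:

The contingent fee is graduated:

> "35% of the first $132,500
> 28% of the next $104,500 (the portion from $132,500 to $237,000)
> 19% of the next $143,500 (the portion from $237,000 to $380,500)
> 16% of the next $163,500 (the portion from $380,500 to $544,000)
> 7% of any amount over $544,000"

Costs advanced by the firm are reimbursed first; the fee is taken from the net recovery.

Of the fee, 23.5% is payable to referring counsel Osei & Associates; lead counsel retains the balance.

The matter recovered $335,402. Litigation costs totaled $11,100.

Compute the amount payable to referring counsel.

$21,672.26

Fee base (net of costs): $335,402 − $11,100 = $324,302
First $132,500 at 35% = $46,375.00
Next $104,500 at 28% = $29,260.00
Remaining $87,302 at 19% = $16,587.38
Fee: $46,375.00 + $29,260.00 + $16,587.38 = $92,222.38
Referral share: 23.5% of $92,222.38 = $21,672.26; lead counsel retains $92,222.38 − $21,672.26 = $70,550.12.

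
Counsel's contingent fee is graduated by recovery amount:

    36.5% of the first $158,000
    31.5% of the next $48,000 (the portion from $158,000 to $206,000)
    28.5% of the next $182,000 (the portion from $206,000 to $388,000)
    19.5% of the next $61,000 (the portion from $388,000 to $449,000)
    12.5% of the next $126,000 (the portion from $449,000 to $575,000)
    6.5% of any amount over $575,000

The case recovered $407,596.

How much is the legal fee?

$128,481.22

First $158,000 at 36.5% = $57,670.00
Next $48,000 at 31.5% = $15,120.00
Next $182,000 at 28.5% = $51,870.00
Remaining $19,596 at 19.5% = $3,821.22
Fee: $57,670.00 + $15,120.00 + $51,870.00 + $3,821.22 = $128,481.22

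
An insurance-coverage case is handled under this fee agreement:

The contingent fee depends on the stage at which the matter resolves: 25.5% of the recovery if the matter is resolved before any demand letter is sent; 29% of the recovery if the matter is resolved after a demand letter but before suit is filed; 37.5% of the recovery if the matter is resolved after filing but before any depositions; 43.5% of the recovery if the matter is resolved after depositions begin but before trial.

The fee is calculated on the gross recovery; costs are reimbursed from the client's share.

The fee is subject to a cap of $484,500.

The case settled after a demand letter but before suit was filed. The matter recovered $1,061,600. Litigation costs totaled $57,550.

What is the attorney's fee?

$307,864.00

Fee base is the gross recovery, $1,061,600; costs are reimbursed separately.
The matter settled after a demand letter but before suit was filed, so the 29% rate applies.
$1,061,600 × 29% = $307,864.00
$307,864.00 is under the $484,500 cap.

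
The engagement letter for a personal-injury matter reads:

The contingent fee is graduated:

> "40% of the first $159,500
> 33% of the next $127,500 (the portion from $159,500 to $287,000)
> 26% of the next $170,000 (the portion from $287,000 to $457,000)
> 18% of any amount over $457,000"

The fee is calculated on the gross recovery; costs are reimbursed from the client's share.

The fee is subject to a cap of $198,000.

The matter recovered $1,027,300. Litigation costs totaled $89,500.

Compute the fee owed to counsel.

$198,000.00

Fee base is the gross recovery, $1,027,300; costs are reimbursed separately.
First $159,500 at 40% = $63,800.00
Next $127,500 at 33% = $42,075.00
Next $170,000 at 26% = $44,200.00
Remaining $570,300 at 18% = $102,654.00
Fee: $63,800.00 + $42,075.00 + $44,200.00 + $102,654.00 = $252,729.00
$252,729.00 exceeds the $198,000 cap, so the fee is capped at $198,000.00.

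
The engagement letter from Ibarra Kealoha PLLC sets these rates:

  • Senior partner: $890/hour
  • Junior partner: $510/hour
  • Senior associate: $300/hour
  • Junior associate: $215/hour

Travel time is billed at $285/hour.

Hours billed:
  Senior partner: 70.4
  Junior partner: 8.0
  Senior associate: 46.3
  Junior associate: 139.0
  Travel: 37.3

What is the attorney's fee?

Senior partner: 70.4 × $890 = $62,656.00
Junior partner: 8.0 × $510 = $4,080.00
Senior associate: 46.3 × $300 = $13,890.00
Junior associate: 139.0 × $215 = $29,885.00
Subtotal: $62,656.00 + $4,080.00 + $13,890.00 + $29,885.00 = $110,511.00
Travel: 37.3 × $285 = $10,630.50
Total: $110,511.00 + $10,630.50 = $121,141.50

$121,141.50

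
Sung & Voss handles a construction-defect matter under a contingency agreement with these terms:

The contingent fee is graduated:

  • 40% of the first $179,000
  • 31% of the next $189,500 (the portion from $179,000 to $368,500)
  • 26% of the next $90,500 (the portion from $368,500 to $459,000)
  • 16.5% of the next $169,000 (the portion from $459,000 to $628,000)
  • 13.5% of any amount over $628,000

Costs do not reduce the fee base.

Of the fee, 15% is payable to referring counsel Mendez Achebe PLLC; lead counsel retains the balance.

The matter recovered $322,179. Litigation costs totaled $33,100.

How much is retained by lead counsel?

Fee base is the gross recovery, $322,179; costs are reimbursed separately.
First $179,000 at 40% = $71,600.00
Remaining $143,179 at 31% = $44,385.49
Fee: $71,600.00 + $44,385.49 = $115,985.49
Referral share: 15% of $115,985.49 = $17,397.82; lead counsel retains $115,985.49 − $17,397.82 = $98,587.67.

$98,587.67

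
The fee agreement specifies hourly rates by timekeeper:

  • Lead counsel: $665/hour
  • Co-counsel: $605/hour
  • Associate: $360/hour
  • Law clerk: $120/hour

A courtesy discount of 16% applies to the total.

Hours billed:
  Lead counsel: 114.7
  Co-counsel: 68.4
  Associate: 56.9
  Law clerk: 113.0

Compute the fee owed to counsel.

$127,429.26

Lead counsel: 114.7 × $665 = $76,275.50
Co-counsel: 68.4 × $605 = $41,382.00
Associate: 56.9 × $360 = $20,484.00
Law clerk: 113.0 × $120 = $13,560.00
Subtotal: $151,701.50
Less 16% discount: −$24,272.24
Total: $151,701.50 − $24,272.24 = $127,429.26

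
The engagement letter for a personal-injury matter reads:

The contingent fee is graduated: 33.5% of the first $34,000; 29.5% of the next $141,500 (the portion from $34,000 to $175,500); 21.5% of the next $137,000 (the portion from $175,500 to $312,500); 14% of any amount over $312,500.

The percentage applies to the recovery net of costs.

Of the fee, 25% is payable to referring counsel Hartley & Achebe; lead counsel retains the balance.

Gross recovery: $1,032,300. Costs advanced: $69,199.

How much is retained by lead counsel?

Fee base (net of costs): $1,032,300 − $69,199 = $963,101
First $34,000 at 33.5% = $11,390.00
Next $141,500 at 29.5% = $41,742.50
Next $137,000 at 21.5% = $29,455.00
Remaining $650,601 at 14% = $91,084.14
Fee: $11,390.00 + $41,742.50 + $29,455.00 + $91,084.14 = $173,671.64
Referral share: 25% of $173,671.64 = $43,417.91; lead counsel retains $173,671.64 − $43,417.91 = $130,253.73.

$130,253.73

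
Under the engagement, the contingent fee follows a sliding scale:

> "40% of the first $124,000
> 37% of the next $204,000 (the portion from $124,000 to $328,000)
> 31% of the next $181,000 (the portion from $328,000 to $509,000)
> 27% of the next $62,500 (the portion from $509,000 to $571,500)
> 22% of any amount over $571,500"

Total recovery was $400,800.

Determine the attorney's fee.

$147,648.00

First $124,000 at 40% = $49,600.00
Next $204,000 at 37% = $75,480.00
Remaining $72,800 at 31% = $22,568.00
Fee: $49,600.00 + $75,480.00 + $22,568.00 = $147,648.00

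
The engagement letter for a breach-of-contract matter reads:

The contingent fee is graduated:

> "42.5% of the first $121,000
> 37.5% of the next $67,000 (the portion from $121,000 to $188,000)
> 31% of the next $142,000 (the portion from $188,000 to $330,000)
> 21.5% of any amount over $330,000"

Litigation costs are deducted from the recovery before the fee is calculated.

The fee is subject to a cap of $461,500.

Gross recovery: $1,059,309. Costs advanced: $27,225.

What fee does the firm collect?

Fee base (net of costs): $1,059,309 − $27,225 = $1,032,084
First $121,000 at 42.5% = $51,425.00
Next $67,000 at 37.5% = $25,125.00
Next $142,000 at 31% = $44,020.00
Remaining $702,084 at 21.5% = $150,948.06
Fee: $51,425.00 + $25,125.00 + $44,020.00 + $150,948.06 = $271,518.06
$271,518.06 is under the $461,500 cap.

$271,518.06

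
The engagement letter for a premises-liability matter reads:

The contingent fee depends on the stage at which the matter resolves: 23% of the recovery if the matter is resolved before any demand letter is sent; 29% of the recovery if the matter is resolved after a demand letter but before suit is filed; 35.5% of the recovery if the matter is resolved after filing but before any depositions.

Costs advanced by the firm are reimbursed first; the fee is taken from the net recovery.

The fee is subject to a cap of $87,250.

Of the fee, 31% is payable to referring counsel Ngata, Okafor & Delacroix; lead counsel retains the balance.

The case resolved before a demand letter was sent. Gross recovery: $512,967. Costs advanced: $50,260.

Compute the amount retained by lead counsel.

Fee base (net of costs): $512,967 − $50,260 = $462,707
The matter resolved before a demand letter was sent, so the 23% rate applies.
$462,707 × 23% = $106,422.61
$106,422.61 exceeds the $87,250 cap, so the fee is capped at $87,250.00.
Referral share: 31% of $87,250.00 = $27,047.50; lead counsel retains $87,250.00 − $27,047.50 = $60,202.50.

$60,202.50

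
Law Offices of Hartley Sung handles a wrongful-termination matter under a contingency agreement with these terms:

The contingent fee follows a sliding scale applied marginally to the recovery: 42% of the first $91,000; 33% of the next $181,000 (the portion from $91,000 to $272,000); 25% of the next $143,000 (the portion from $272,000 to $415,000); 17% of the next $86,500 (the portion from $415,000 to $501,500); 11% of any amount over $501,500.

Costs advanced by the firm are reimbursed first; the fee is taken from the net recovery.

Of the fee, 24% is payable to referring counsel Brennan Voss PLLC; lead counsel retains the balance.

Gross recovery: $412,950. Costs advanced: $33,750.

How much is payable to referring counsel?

Fee base (net of costs): $412,950 − $33,750 = $379,200
First $91,000 at 42% = $38,220.00
Next $181,000 at 33% = $59,730.00
Remaining $107,200 at 25% = $26,800.00
Fee: $38,220.00 + $59,730.00 + $26,800.00 = $124,750.00
Referral share: 24% of $124,750.00 = $29,940.00; lead counsel retains $124,750.00 − $29,940.00 = $94,810.00.

$29,940.00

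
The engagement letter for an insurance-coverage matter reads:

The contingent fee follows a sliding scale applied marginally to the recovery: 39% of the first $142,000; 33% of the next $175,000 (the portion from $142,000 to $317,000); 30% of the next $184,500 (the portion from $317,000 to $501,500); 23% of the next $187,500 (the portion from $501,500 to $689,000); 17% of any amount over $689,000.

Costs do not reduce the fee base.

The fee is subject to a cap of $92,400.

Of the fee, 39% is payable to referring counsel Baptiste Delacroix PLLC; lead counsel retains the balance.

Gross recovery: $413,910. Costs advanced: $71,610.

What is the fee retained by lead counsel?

Fee base is the gross recovery, $413,910; costs are reimbursed separately.
First $142,000 at 39% = $55,380.00
Next $175,000 at 33% = $57,750.00
Remaining $96,910 at 30% = $29,073.00
Fee: $55,380.00 + $57,750.00 + $29,073.00 = $142,203.00
$142,203.00 exceeds the $92,400 cap, so the fee is capped at $92,400.00.
Referral share: 39% of $92,400.00 = $36,036.00; lead counsel retains $92,400.00 − $36,036.00 = $56,364.00.

$56,364.00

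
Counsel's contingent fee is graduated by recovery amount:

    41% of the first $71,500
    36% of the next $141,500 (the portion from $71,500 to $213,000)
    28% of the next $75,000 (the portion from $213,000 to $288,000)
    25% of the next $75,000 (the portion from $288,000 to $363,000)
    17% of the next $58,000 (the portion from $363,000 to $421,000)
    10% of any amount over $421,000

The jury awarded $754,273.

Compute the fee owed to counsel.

$163,192.30

First $71,500 at 41% = $29,315.00
Next $141,500 at 36% = $50,940.00
Next $75,000 at 28% = $21,000.00
Next $75,000 at 25% = $18,750.00
Next $58,000 at 17% = $9,860.00
Remaining $333,273 at 10% = $33,327.30
Fee: $29,315.00 + $50,940.00 + $21,000.00 + $18,750.00 + $9,860.00 + $33,327.30 = $163,192.30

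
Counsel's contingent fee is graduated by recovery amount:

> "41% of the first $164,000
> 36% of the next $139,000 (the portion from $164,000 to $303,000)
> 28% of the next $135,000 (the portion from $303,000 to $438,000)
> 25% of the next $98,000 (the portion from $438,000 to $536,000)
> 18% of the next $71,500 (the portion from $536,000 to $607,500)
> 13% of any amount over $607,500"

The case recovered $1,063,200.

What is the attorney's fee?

$251,691.00

First $164,000 at 41% = $67,240.00
Next $139,000 at 36% = $50,040.00
Next $135,000 at 28% = $37,800.00
Next $98,000 at 25% = $24,500.00
Next $71,500 at 18% = $12,870.00
Remaining $455,700 at 13% = $59,241.00
Fee: $67,240.00 + $50,040.00 + $37,800.00 + $24,500.00 + $12,870.00 + $59,241.00 = $251,691.00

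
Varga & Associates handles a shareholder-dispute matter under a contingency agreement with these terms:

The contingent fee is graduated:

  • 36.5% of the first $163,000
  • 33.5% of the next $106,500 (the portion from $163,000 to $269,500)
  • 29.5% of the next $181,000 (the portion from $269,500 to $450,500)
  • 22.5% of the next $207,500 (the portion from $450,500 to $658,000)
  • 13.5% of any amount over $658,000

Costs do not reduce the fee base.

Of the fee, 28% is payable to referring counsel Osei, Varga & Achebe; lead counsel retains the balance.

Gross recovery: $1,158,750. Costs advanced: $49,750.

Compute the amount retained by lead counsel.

$189,256.50

Fee base is the gross recovery, $1,158,750; costs are reimbursed separately.
First $163,000 at 36.5% = $59,495.00
Next $106,500 at 33.5% = $35,677.50
Next $181,000 at 29.5% = $53,395.00
Next $207,500 at 22.5% = $46,687.50
Remaining $500,750 at 13.5% = $67,601.25
Fee: $59,495.00 + $35,677.50 + $53,395.00 + $46,687.50 + $67,601.25 = $262,856.25
Referral share: 28% of $262,856.25 = $73,599.75; lead counsel retains $262,856.25 − $73,599.75 = $189,256.50.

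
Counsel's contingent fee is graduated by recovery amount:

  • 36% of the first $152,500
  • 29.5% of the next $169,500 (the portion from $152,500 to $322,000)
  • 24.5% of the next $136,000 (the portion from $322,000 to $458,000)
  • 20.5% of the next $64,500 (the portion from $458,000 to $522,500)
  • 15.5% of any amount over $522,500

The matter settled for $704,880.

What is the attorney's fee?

First $152,500 at 36% = $54,900.00
Next $169,500 at 29.5% = $50,002.50
Next $136,000 at 24.5% = $33,320.00
Next $64,500 at 20.5% = $13,222.50
Remaining $182,380 at 15.5% = $28,268.90
Fee: $54,900.00 + $50,002.50 + $33,320.00 + $13,222.50 + $28,268.90 = $179,713.90

$179,713.90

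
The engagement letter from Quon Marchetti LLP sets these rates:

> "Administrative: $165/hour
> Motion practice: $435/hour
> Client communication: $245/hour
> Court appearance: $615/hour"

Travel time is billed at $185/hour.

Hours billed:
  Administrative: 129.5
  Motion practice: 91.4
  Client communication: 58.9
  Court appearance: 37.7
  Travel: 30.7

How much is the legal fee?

$104,422.00

Administrative: 129.5 × $165 = $21,367.50
Motion practice: 91.4 × $435 = $39,759.00
Client communication: 58.9 × $245 = $14,430.50
Court appearance: 37.7 × $615 = $23,185.50
Subtotal: $21,367.50 + $39,759.00 + $14,430.50 + $23,185.50 = $98,742.50
Travel: 30.7 × $185 = $5,679.50
Total: $98,742.50 + $5,679.50 = $104,422.00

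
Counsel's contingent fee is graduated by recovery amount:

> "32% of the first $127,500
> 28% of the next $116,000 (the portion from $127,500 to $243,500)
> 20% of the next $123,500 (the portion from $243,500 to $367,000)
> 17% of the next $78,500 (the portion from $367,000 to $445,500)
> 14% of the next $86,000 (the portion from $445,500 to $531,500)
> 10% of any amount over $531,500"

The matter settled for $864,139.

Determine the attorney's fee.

First $127,500 at 32% = $40,800.00
Next $116,000 at 28% = $32,480.00
Next $123,500 at 20% = $24,700.00
Next $78,500 at 17% = $13,345.00
Next $86,000 at 14% = $12,040.00
Remaining $332,639 at 10% = $33,263.90
Fee: $40,800.00 + $32,480.00 + $24,700.00 + $13,345.00 + $12,040.00 + $33,263.90 = $156,628.90

$156,628.90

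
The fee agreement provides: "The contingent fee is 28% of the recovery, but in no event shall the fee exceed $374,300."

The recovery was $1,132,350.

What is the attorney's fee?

$317,058.00

28% of $1,132,350 = $317,058.00
That is under the $374,300 cap.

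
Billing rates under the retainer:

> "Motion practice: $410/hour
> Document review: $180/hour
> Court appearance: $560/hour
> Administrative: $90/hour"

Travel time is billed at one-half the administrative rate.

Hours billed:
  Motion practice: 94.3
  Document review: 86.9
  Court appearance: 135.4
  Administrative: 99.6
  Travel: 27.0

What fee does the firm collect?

Motion practice: 94.3 × $410 = $38,663.00
Document review: 86.9 × $180 = $15,642.00
Court appearance: 135.4 × $560 = $75,824.00
Administrative: 99.6 × $90 = $8,964.00
Subtotal: $38,663.00 + $15,642.00 + $75,824.00 + $8,964.00 = $139,093.00
Travel: 27.0 × ($90 ÷ 2) = 27.0 × $45.00 = $1,215.00
Total: $139,093.00 + $1,215.00 = $140,308.00

$140,308.00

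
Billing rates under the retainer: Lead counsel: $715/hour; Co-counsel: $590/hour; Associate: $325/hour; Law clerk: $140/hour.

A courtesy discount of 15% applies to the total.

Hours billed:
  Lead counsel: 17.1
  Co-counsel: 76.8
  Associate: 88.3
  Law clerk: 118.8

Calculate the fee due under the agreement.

$87,437.80

Lead counsel: 17.1 × $715 = $12,226.50
Co-counsel: 76.8 × $590 = $45,312.00
Associate: 88.3 × $325 = $28,697.50
Law clerk: 118.8 × $140 = $16,632.00
Subtotal: $102,868.00
Less 15% discount: −$15,430.20
Total: $102,868.00 − $15,430.20 = $87,437.80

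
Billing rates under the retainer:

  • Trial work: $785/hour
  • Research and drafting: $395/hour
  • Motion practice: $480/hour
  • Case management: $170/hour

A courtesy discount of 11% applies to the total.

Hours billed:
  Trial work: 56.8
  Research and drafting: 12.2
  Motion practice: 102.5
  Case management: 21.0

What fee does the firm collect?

$90,937.53

Trial work: 56.8 × $785 = $44,588.00
Research and drafting: 12.2 × $395 = $4,819.00
Motion practice: 102.5 × $480 = $49,200.00
Case management: 21.0 × $170 = $3,570.00
Subtotal: $102,177.00
Less 11% discount: −$11,239.47
Total: $102,177.00 − $11,239.47 = $90,937.53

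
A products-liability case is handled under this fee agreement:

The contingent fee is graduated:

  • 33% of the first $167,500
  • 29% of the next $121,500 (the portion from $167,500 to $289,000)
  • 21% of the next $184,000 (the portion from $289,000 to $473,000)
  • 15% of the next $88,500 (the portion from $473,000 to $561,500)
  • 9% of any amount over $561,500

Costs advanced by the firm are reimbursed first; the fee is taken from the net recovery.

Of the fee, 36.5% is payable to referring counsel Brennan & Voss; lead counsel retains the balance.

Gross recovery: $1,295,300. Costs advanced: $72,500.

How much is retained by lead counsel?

Fee base (net of costs): $1,295,300 − $72,500 = $1,222,800
First $167,500 at 33% = $55,275.00
Next $121,500 at 29% = $35,235.00
Next $184,000 at 21% = $38,640.00
Next $88,500 at 15% = $13,275.00
Remaining $661,300 at 9% = $59,517.00
Fee: $55,275.00 + $35,235.00 + $38,640.00 + $13,275.00 + $59,517.00 = $201,942.00
Referral share: 36.5% of $201,942.00 = $73,708.83; lead counsel retains $201,942.00 − $73,708.83 = $128,233.17.

$128,233.17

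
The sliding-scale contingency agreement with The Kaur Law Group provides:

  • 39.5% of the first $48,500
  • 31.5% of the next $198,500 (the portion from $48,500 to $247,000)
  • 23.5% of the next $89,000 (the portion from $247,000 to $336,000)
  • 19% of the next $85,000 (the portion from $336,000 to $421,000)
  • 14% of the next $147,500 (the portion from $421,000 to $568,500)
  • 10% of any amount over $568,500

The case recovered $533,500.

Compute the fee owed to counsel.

$134,500.00

First $48,500 at 39.5% = $19,157.50
Next $198,500 at 31.5% = $62,527.50
Next $89,000 at 23.5% = $20,915.00
Next $85,000 at 19% = $16,150.00
Remaining $112,500 at 14% = $15,750.00
Fee: $19,157.50 + $62,527.50 + $20,915.00 + $16,150.00 + $15,750.00 = $134,500.00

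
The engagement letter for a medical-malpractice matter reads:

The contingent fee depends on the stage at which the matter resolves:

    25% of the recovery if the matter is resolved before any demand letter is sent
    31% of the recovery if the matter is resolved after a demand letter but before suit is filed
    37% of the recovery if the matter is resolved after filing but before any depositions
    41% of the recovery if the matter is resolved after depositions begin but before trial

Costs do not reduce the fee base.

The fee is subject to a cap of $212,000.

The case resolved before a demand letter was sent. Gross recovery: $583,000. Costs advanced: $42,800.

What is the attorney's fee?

$145,750.00

Fee base is the gross recovery, $583,000; costs are reimbursed separately.
The matter resolved before a demand letter was sent, so the 25% rate applies.
$583,000 × 25% = $145,750.00
$145,750.00 is under the $212,000 cap.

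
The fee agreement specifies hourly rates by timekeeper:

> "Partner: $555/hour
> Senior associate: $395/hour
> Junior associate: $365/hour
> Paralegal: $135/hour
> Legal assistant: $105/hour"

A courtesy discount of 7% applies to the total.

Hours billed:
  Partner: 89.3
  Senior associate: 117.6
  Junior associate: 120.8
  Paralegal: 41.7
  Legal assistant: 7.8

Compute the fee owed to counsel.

$136,295.22

Partner: 89.3 × $555 = $49,561.50
Senior associate: 117.6 × $395 = $46,452.00
Junior associate: 120.8 × $365 = $44,092.00
Paralegal: 41.7 × $135 = $5,629.50
Legal assistant: 7.8 × $105 = $819.00
Subtotal: $146,554.00
Less 7% discount: −$10,258.78
Total: $146,554.00 − $10,258.78 = $136,295.22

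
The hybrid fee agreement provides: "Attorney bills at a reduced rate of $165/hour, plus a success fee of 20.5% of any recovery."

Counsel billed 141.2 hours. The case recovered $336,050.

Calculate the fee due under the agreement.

$92,188.25

Hourly: 141.2 × $165 = $23,298.00
Success fee: 20.5% of $336,050 = $68,890.25
Total: $23,298.00 + $68,890.25 = $92,188.25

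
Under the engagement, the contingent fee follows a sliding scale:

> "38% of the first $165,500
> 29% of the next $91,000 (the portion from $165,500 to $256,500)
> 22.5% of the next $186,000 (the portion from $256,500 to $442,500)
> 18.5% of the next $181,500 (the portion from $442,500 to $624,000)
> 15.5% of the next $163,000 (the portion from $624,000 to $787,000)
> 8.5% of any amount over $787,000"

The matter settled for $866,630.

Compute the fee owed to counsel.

$196,741.05

First $165,500 at 38% = $62,890.00
Next $91,000 at 29% = $26,390.00
Next $186,000 at 22.5% = $41,850.00
Next $181,500 at 18.5% = $33,577.50
Next $163,000 at 15.5% = $25,265.00
Remaining $79,630 at 8.5% = $6,768.55
Fee: $62,890.00 + $26,390.00 + $41,850.00 + $33,577.50 + $25,265.00 + $6,768.55 = $196,741.05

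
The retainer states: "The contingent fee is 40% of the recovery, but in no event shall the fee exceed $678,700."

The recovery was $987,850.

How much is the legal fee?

$395,140.00

40% of $987,850 = $395,140.00
That is under the $678,700 cap.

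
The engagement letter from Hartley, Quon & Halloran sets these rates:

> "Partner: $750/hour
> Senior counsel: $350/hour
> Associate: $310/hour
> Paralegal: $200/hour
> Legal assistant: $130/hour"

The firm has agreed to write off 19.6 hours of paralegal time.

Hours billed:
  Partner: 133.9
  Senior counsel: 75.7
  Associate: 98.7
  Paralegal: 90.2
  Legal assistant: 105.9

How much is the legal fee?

$185,404.00

Partner: 133.9 × $750 = $100,425.00
Senior counsel: 75.7 × $350 = $26,495.00
Associate: 98.7 × $310 = $30,597.00
Paralegal: 90.2 × $200 = $18,040.00
Legal assistant: 105.9 × $130 = $13,767.00
Subtotal: $189,324.00
Write-off: 19.6 × $200 = $3,920.00
Total: $189,324.00 − $3,920.00 = $185,404.00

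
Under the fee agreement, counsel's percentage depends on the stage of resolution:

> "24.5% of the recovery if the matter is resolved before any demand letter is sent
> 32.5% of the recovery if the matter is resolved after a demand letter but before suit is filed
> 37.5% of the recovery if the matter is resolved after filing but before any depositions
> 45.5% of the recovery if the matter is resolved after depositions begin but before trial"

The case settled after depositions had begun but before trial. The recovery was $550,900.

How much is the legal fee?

$250,659.50

The matter settled after depositions had begun but before trial, so the 45.5% rate applies.
$550,900 × 45.5% = $250,659.50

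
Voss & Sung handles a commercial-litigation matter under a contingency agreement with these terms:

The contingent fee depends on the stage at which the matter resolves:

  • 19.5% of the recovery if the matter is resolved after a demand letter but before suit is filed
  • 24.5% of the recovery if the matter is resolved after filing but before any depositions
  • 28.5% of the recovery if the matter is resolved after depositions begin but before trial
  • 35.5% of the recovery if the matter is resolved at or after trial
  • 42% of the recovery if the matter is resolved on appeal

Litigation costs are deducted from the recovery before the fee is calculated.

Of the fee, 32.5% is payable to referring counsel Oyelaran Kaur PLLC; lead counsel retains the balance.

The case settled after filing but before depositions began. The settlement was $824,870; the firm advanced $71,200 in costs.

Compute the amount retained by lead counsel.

$124,638.18

Fee base (net of costs): $824,870 − $71,200 = $753,670
The matter settled after filing but before depositions began, so the 24.5% rate applies.
$753,670 × 24.5% = $184,649.15
Referral share: 32.5% of $184,649.15 = $60,010.97; lead counsel retains $184,649.15 − $60,010.97 = $124,638.18.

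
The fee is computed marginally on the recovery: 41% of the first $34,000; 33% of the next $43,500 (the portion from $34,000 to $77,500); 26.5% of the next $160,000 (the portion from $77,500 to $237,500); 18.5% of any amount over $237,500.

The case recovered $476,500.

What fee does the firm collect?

First $34,000 at 41% = $13,940.00
Next $43,500 at 33% = $14,355.00
Next $160,000 at 26.5% = $42,400.00
Remaining $239,000 at 18.5% = $44,215.00
Fee: $13,940.00 + $14,355.00 + $42,400.00 + $44,215.00 = $114,910.00

$114,910.00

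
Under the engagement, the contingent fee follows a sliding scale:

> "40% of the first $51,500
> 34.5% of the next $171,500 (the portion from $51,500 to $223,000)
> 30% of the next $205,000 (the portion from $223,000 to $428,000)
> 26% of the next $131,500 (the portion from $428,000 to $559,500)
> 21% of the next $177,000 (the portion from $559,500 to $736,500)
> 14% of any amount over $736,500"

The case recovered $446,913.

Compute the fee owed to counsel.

First $51,500 at 40% = $20,600.00
Next $171,500 at 34.5% = $59,167.50
Next $205,000 at 30% = $61,500.00
Remaining $18,913 at 26% = $4,917.38
Fee: $20,600.00 + $59,167.50 + $61,500.00 + $4,917.38 = $146,184.88

$146,184.88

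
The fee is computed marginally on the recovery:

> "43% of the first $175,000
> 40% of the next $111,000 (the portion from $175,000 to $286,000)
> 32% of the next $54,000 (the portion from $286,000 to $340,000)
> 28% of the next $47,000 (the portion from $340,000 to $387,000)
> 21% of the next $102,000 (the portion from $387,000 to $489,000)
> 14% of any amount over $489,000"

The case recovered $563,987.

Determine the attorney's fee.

First $175,000 at 43% = $75,250.00
Next $111,000 at 40% = $44,400.00
Next $54,000 at 32% = $17,280.00
Next $47,000 at 28% = $13,160.00
Next $102,000 at 21% = $21,420.00
Remaining $74,987 at 14% = $10,498.18
Fee: $75,250.00 + $44,400.00 + $17,280.00 + $13,160.00 + $21,420.00 + $10,498.18 = $182,008.18

$182,008.18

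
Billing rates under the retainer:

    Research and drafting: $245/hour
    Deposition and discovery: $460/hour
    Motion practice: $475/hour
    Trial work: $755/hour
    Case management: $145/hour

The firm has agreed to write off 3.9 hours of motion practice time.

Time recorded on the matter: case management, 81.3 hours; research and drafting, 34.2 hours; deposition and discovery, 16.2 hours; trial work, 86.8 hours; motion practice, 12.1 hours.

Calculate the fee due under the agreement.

$97,048.50

Research and drafting: 34.2 × $245 = $8,379.00
Deposition and discovery: 16.2 × $460 = $7,452.00
Motion practice: 12.1 × $475 = $5,747.50
Trial work: 86.8 × $755 = $65,534.00
Case management: 81.3 × $145 = $11,788.50
Subtotal: $98,901.00
Write-off: 3.9 × $475 = $1,852.50
Total: $98,901.00 − $1,852.50 = $97,048.50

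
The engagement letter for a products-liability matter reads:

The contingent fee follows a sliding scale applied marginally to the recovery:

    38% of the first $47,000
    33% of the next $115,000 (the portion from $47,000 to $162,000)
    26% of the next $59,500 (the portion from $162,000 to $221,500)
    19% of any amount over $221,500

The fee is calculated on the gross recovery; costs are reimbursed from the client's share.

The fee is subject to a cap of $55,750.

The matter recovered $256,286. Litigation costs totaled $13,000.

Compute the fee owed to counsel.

$55,750.00

Fee base is the gross recovery, $256,286; costs are reimbursed separately.
First $47,000 at 38% = $17,860.00
Next $115,000 at 33% = $37,950.00
Next $59,500 at 26% = $15,470.00
Remaining $34,786 at 19% = $6,609.34
Fee: $17,860.00 + $37,950.00 + $15,470.00 + $6,609.34 = $77,889.34
$77,889.34 exceeds the $55,750 cap, so the fee is capped at $55,750.00.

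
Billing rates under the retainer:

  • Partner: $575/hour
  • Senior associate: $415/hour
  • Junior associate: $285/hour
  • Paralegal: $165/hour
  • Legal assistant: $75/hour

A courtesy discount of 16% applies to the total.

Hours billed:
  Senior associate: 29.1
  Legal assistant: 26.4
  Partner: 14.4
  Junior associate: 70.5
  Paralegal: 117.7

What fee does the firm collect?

$51,953.58

Partner: 14.4 × $575 = $8,280.00
Senior associate: 29.1 × $415 = $12,076.50
Junior associate: 70.5 × $285 = $20,092.50
Paralegal: 117.7 × $165 = $19,420.50
Legal assistant: 26.4 × $75 = $1,980.00
Subtotal: $61,849.50
Less 16% discount: −$9,895.92
Total: $61,849.50 − $9,895.92 = $51,953.58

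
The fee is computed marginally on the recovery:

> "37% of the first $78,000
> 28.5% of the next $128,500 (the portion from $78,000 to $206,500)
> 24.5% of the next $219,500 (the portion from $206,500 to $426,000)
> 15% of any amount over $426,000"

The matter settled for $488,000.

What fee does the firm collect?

First $78,000 at 37% = $28,860.00
Next $128,500 at 28.5% = $36,622.50
Next $219,500 at 24.5% = $53,777.50
Remaining $62,000 at 15% = $9,300.00
Fee: $28,860.00 + $36,622.50 + $53,777.50 + $9,300.00 = $128,560.00

$128,560.00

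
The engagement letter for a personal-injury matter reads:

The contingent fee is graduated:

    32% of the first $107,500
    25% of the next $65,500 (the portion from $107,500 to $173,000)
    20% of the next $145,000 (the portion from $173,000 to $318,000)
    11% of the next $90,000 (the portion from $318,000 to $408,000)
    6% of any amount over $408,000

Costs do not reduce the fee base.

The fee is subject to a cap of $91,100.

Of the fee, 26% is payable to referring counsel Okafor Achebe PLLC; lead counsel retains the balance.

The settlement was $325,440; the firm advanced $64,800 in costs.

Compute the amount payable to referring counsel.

$20,954.28

Fee base is the gross recovery, $325,440; costs are reimbursed separately.
First $107,500 at 32% = $34,400.00
Next $65,500 at 25% = $16,375.00
Next $145,000 at 20% = $29,000.00
Remaining $7,440 at 11% = $818.40
Fee: $34,400.00 + $16,375.00 + $29,000.00 + $818.40 = $80,593.40
$80,593.40 is under the $91,100 cap.
Referral share: 26% of $80,593.40 = $20,954.28; lead counsel retains $80,593.40 − $20,954.28 = $59,639.12.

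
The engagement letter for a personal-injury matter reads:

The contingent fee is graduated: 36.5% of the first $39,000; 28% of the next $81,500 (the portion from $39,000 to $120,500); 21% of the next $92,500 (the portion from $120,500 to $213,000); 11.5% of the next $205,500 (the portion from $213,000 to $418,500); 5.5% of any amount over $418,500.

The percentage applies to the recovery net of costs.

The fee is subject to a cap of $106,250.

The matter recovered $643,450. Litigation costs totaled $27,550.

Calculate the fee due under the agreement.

$90,969.50

Fee base (net of costs): $643,450 − $27,550 = $615,900
First $39,000 at 36.5% = $14,235.00
Next $81,500 at 28% = $22,820.00
Next $92,500 at 21% = $19,425.00
Next $205,500 at 11.5% = $23,632.50
Remaining $197,400 at 5.5% = $10,857.00
Fee: $14,235.00 + $22,820.00 + $19,425.00 + $23,632.50 + $10,857.00 = $90,969.50
$90,969.50 is under the $106,250 cap.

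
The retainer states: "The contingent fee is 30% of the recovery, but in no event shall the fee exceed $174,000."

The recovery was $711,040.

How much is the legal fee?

$174,000.00

30% of $711,040 = $213,312.00
That exceeds the $174,000 cap, so the fee is capped at $174,000.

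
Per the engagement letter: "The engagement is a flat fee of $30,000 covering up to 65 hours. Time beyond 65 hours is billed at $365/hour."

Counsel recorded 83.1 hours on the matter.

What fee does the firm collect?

$36,606.50

Flat fee: $30,000.00
Excess hours: 83.1 − 65 = 18.1
Overrun: 18.1 × $365 = $6,606.50
Total: $30,000.00 + $6,606.50 = $36,606.50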